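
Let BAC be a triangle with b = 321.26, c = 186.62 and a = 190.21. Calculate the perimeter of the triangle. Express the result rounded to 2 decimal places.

Perimeter = 321.26 + 190.21 + 186.62 = 698.09.

perimeter ≈ 698.09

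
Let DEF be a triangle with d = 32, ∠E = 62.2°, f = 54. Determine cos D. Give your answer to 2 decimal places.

By the law of cosines, e² = f² + d² − 2·f·d·cos E = 2328.2, so e ≈ 48.251.
Law of cosines again: cos D = (e² + f² − d²)/(2·e·f) ≈ 0.80984, so ∠D ≈ 35.92°.

cos D ≈ 0.81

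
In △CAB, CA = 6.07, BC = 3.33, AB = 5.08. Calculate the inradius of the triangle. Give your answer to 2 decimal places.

Semiperimeter s = (5.08 + 3.33 + 6.07)/2 = 7.24.
Heron's formula: area = √(7.24·2.16·3.91·1.17) ≈ 8.4582.
Inradius = area/s = 8.4582/7.24 ≈ 1.1683.

r ≈ 1.17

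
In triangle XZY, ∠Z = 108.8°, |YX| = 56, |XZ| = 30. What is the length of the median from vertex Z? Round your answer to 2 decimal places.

20.27

Law of sines: sin Y = |XZ|·sin Z/|YX| ≈ 0.50713.
Since |YX| ≥ |XZ|, only the acute value applies: ∠Y ≈ 30.47°.
Then ∠X = 180° − ∠Z − ∠Y ≈ 40.73°.
Law of sines gives |ZY| = |YX|·sin X/sin Z ≈ 38.597.
Median from Z: ½√(2·|XZ|² + 2·|ZY|² − |YX|²) ≈ 20.269.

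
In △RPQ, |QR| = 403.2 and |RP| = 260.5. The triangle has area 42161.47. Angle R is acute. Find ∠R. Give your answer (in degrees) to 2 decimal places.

∠R ≈ 53.40°

From area = ½·|QR|·|RP|·sin R, we get sin R = 2·area/(|QR|·|RP|) ≈ 0.80282.
Taking the acute solution, ∠R ≈ 53.40°.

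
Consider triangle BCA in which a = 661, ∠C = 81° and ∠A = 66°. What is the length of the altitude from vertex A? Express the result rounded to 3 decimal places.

The third angle is ∠B = 180° − ∠C − ∠A = 33.00°.
Law of sines: b = a·sin B/sin A ≈ 394.08.
Law of sines: c = a·sin C/sin A ≈ 714.65.
Area = ½·a·b·sin C ≈ 1.2864e+05.
The altitude from A has length 2·area/a ≈ 389.22.

h_A ≈ 389.224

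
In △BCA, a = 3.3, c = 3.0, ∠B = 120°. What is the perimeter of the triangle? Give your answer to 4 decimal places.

By the law of cosines, b² = c² + a² − 2·c·a·cos B = 29.79, so b ≈ 5.458.
Semiperimeter s = (5.458+3+3.3)/2 = 5.879.
Perimeter = 5.458 + 3 + 3.3 = 11.758.

perimeter ≈ 11.7580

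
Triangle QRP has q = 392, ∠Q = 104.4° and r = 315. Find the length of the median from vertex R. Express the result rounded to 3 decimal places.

m_R ≈ 257.102

Law of sines: sin R = r·sin Q/q ≈ 0.77833.
Since q ≥ r, only the acute value applies: ∠R ≈ 51.11°.
Then ∠P = 180° − ∠Q − ∠R ≈ 24.49°.
Law of sines gives p = q·sin P/sin Q ≈ 167.78.
Median from R: ½√(2·p² + 2·q² − r²) ≈ 257.1.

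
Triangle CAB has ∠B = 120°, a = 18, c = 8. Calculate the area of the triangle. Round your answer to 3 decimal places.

Area = ½·c·a·sin B ≈ 62.354.

area ≈ 62.354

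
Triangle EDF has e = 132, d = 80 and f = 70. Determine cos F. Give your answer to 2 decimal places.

0.90

By the law of cosines, cos F = (e² + d² − f²) / (2·e·d) ≈ 0.89602, so ∠F ≈ 26.36°.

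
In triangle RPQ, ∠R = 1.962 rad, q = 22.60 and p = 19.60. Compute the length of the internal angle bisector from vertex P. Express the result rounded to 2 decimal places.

By the law of cosines, r² = p² + q² − 2·p·q·cos R = 1232.7, so r ≈ 35.11.
Law of cosines again: cos P = (q² + r² − p²)/(2·q·r) ≈ 0.85655, so ∠P ≈ 0.542 rad.
The bisector from P has length 2·q·r·cos(∠P/2)/(q+r) ≈ 26.495.

26.49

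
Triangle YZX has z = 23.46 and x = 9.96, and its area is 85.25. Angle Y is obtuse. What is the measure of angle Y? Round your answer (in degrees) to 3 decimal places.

∠Y ≈ 133.140°

From area = ½·z·x·sin Y, we get sin Y = 2·area/(z·x) ≈ 0.72969.
Taking the obtuse solution, ∠Y ≈ 133.14°.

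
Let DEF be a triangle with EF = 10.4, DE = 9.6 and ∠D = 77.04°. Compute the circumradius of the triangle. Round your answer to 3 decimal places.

5.336

Law of sines: sin F = DE·sin D/EF ≈ 0.89956.
Since EF ≥ DE, only the acute value applies: ∠F ≈ 64.10°.
Then ∠E = 180° − ∠D − ∠F ≈ 38.86°.
Law of sines gives FD = EF·sin E/sin D ≈ 6.6956.
Circumradius = EF/(2 sin D) ≈ 5.3359.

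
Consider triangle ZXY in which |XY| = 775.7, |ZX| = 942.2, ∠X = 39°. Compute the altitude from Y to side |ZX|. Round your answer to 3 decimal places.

By the law of cosines, |YZ|² = |ZX|² + |XY|² − 2·|ZX|·|XY|·cos X = 3.5347e+05, so |YZ| ≈ 594.54.
Area = ½·|ZX|·|XY|·sin X ≈ 2.2997e+05.
The altitude from Y has length 2·area/|ZX| ≈ 488.16.

488.164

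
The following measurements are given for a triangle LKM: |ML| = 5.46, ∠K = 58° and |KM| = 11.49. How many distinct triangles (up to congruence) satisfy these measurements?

0

|KM|·sin K = 11.49·sin(58°) ≈ 9.744.
Since |ML| = 5.46 < 9.744 = |KM| sin K, no triangle exists.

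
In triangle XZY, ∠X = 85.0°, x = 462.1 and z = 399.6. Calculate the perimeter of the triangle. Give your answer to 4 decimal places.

perimeter ≈ 1131.1957

Law of sines: sin Z = z·sin X/x ≈ 0.86146.
Since x ≥ z, only the acute value applies: ∠Z ≈ 59.48°.
Then ∠Y = 180° − ∠X − ∠Z ≈ 35.52°.
Law of sines gives y = x·sin Y/sin X ≈ 269.5.
Semiperimeter s = (462.1+399.6+269.5)/2 = 565.6.
Perimeter = 462.1 + 399.6 + 269.5 = 1131.2.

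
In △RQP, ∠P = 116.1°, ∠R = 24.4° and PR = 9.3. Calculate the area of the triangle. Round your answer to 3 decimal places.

25.222

The third angle is ∠Q = 180° − ∠P − ∠R = 39.50°.
Law of sines: QP = PR·sin R/sin Q ≈ 6.0399.
Law of sines: RQ = PR·sin P/sin Q ≈ 13.13.
Area = ½·PR·QP·sin P ≈ 25.222.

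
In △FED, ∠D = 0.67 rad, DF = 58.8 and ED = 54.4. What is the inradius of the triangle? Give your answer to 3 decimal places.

r ≈ 13.185

By the law of cosines, FE² = ED² + DF² − 2·ED·DF·cos D = 1402.3, so FE ≈ 37.448.
Area = ½·ED·DF·sin D ≈ 993.18.
Semiperimeter s = (54.4+58.8+37.448)/2 = 75.324.
Inradius = area/s = 993.18/75.324 ≈ 13.185.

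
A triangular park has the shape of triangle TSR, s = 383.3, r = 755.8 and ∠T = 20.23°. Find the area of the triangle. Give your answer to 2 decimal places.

50087.29

Area = ½·s·r·sin T ≈ 50087.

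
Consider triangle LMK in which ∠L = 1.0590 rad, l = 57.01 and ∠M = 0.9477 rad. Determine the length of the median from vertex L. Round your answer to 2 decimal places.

The third angle is ∠K = π − ∠L − ∠M = 1.1349 rad.
Law of sines: m = l·sin M/sin L ≈ 53.1.
Law of sines: k = l·sin K/sin L ≈ 59.274.
Median from L: ½√(2·m² + 2·k² − l²) ≈ 48.518.

m_L ≈ 48.52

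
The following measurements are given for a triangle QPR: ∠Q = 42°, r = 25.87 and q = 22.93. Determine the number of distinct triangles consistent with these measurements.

2

r·sin Q = 25.87·sin(42°) ≈ 17.31.
Since r sin Q < q < r (17.31 < 22.93 < 25.87), two triangles exist.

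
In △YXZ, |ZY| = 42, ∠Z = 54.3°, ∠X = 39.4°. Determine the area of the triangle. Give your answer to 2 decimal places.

1126.09

The third angle is ∠Y = 180° − ∠X − ∠Z = 86.30°.
Law of sines: |XZ| = |ZY|·sin Y/sin X ≈ 66.032.
Law of sines: |YX| = |ZY|·sin Z/sin X ≈ 53.735.
Area = ½·|ZY|·|XZ|·sin Z ≈ 1126.1.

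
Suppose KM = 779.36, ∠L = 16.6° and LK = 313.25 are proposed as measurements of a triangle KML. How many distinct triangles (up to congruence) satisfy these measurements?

LK·sin L = 313.25·sin(16.6°) ≈ 89.49.
Since KM ≥ LK, exactly one triangle exists.

1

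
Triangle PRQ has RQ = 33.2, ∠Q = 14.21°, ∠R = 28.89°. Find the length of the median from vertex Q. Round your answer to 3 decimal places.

The third angle is ∠P = 180° − ∠R − ∠Q = 136.90°.
Law of sines: QP = RQ·sin R/sin P ≈ 23.475.
Law of sines: PR = RQ·sin Q/sin P ≈ 11.928.
Median from Q: ½√(2·RQ² + 2·QP² − PR²) ≈ 28.126.

m_Q ≈ 28.126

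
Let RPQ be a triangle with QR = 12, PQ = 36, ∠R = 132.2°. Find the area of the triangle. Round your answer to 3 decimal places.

Law of sines: sin P = QR·sin R/PQ ≈ 0.24693.
Since PQ ≥ QR, only the acute value applies: ∠P ≈ 14.30°.
Then ∠Q = 180° − ∠R − ∠P ≈ 33.50°.
Law of sines gives RP = PQ·sin Q/sin R ≈ 26.825.
Area = ½·PQ·QR·sin Q ≈ 119.23.

area ≈ 119.230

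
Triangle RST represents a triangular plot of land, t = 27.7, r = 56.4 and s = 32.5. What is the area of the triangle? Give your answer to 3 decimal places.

Semiperimeter p = (56.4 + 32.5 + 27.7)/2 = 58.3.
Heron's formula: area = √(58.3·1.9·25.8·30.6) ≈ 295.72.

area ≈ 295.721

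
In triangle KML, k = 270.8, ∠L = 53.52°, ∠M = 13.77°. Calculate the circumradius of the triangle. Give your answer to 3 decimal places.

The third angle is ∠K = 180° − ∠M − ∠L = 112.71°.
Law of sines: m = k·sin M/sin K ≈ 69.874.
Law of sines: l = k·sin L/sin K ≈ 236.04.
Circumradius = k/(2 sin K) ≈ 146.78.

R ≈ 146.780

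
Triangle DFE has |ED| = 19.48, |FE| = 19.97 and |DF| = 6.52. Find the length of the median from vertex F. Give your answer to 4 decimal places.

11.2155

Median from F: ½√(2·|DF|² + 2·|FE|² − |ED|²) ≈ 11.216.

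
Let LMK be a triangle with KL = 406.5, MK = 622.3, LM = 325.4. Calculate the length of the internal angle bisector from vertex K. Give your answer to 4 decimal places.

477.1356

By the law of cosines, cos K = (MK² + KL² − LM²) / (2·MK·KL) ≈ 0.88276, so ∠K ≈ 0.4891 rad.
The bisector from K has length 2·MK·KL·cos(∠K/2)/(MK+KL) ≈ 477.14.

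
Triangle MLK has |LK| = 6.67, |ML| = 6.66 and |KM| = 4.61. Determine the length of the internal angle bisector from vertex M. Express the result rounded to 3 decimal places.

By the law of cosines, cos M = (|KM|² + |ML|² − |LK|²) / (2·|KM|·|ML|) ≈ 0.34393, so ∠M ≈ 69.88°.
The bisector from M has length 2·|KM|·|ML|·cos(∠M/2)/(|KM|+|ML|) ≈ 4.4664.

t_M ≈ 4.466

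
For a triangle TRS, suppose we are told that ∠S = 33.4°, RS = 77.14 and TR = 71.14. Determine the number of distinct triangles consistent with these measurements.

2

RS·sin S = 77.14·sin(33.4°) ≈ 42.46.
Since RS sin S < TR < RS (42.46 < 71.14 < 77.14), two triangles exist.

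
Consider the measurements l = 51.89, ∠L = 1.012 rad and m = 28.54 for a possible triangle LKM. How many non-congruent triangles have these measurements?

1

m·sin L = 28.54·sin(1.012 rad) ≈ 24.2.
Since l ≥ m, exactly one triangle exists.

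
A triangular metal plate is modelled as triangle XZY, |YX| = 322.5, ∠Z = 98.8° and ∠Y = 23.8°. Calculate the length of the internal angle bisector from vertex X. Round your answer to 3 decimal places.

The third angle is ∠X = 180° − ∠Z − ∠Y = 57.40°.
Law of sines: |ZY| = |YX|·sin X/sin Z ≈ 274.93.
Law of sines: |XZ| = |YX|·sin Y/sin Z ≈ 131.69.
The bisector from X has length 2·|YX|·|XZ|·cos(∠X/2)/(|YX|+|XZ|) ≈ 164.04.

t_X ≈ 164.042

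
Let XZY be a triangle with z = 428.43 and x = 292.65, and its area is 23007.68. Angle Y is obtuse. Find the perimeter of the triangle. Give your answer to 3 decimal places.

From area = ½·x·z·sin Y, we get sin Y = 2·area/(x·z) ≈ 0.36701.
Taking the obtuse solution, ∠Y ≈ 158.47°.
Law of cosines then gives y ≈ 708.84.
Perimeter = 292.65 + 428.43 + 708.84 = 1429.9.

1429.923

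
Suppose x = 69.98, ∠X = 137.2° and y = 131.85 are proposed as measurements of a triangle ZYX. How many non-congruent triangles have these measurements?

y·sin X = 131.85·sin(137.2°) ≈ 89.58.
Since ∠X is not acute, a triangle exists only if x > y; here x ≤ y, so there is no triangle.

0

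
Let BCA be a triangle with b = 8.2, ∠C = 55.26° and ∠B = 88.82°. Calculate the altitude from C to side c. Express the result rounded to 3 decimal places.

4.811

The third angle is ∠A = 180° − ∠B − ∠C = 35.92°.
Law of sines: c = b·sin C/sin B ≈ 6.7397.
Law of sines: a = b·sin A/sin B ≈ 4.8116.
Area = ½·b·c·sin A ≈ 16.211.
The altitude from C has length 2·area/c ≈ 4.8106.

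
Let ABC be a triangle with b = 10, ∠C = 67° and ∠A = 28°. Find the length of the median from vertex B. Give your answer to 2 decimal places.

m_B ≈ 5.37

The third angle is ∠B = 180° − ∠C − ∠A = 85.00°.
Law of sines: a = b·sin A/sin B ≈ 4.7126.
Law of sines: c = b·sin C/sin B ≈ 9.2402.
Median from B: ½√(2·c² + 2·a² − b²) ≈ 5.3661.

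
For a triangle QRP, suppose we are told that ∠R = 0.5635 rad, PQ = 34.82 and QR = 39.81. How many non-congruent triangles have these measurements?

QR·sin R = 39.81·sin(0.5635 rad) ≈ 21.26.
Since QR sin R < PQ < QR (21.26 < 34.82 < 39.81), two triangles exist.

2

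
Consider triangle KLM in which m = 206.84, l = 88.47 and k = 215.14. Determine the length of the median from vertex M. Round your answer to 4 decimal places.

127.9077

Median from M: ½√(2·k² + 2·l² − m²) ≈ 127.91.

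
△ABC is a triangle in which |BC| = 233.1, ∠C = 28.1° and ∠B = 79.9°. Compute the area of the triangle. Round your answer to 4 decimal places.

13246.3801

The third angle is ∠A = 180° − ∠B − ∠C = 72.00°.
Law of sines: |CA| = |BC|·sin B/sin A ≈ 241.3.
Law of sines: |AB| = |BC|·sin C/sin A ≈ 115.44.
Area = ½·|BC|·|CA|·sin C ≈ 13246.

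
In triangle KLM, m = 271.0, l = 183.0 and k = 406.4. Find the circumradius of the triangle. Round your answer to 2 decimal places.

251.01

By the law of cosines, cos K = (l² + m² − k²) / (2·l·m) ≈ -0.58709, so ∠K ≈ 125.95°.
Circumradius = k/(2 sin K) ≈ 251.01.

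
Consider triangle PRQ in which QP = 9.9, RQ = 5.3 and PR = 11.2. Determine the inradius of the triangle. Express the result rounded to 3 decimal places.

Semiperimeter s = (5.3 + 9.9 + 11.2)/2 = 13.2.
Heron's formula: area = √(13.2·7.9·3.3·2) ≈ 26.234.
Inradius = area/s = 26.234/13.2 ≈ 1.9875.

r ≈ 1.987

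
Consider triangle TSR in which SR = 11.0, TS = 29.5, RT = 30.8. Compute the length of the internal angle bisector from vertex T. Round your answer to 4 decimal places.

By the law of cosines, cos T = (RT² + TS² − SR²) / (2·RT·TS) ≈ 0.93434, so ∠T ≈ 20.88°.
The bisector from T has length 2·RT·TS·cos(∠T/2)/(RT+TS) ≈ 29.637.

29.6372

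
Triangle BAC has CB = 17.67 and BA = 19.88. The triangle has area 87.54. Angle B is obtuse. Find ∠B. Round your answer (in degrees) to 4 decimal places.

∠B ≈ 150.1054°

From area = ½·CB·BA·sin B, we get sin B = 2·area/(CB·BA) ≈ 0.49841.
Taking the obtuse solution, ∠B ≈ 150.11°.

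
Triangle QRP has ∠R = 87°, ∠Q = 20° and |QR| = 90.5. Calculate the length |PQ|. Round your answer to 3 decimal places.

The third angle is ∠P = 180° − ∠Q − ∠R = 73.00°.
Law of sines: |PQ| = |QR|·sin R/sin P ≈ 94.505.

94.505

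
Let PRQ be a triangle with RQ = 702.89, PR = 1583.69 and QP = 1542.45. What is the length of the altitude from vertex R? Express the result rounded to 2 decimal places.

Semiperimeter s = (702.89 + 1542.5 + 1583.7)/2 = 1914.5.
Heron's formula: area = √(1914.5·1211.6·372.07·330.83) ≈ 5.3435e+05.
The altitude from R has length 2·area/QP ≈ 692.85.

692.85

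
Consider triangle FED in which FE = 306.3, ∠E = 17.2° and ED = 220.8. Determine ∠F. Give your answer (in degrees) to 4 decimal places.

By the law of cosines, DF² = FE² + ED² − 2·FE·ED·cos E = 13359, so DF ≈ 115.58.
Law of cosines again: cos F = (DF² + FE² − ED²)/(2·DF·FE) ≈ 0.82516, so ∠F ≈ 34.40°.

∠F ≈ 34.3951°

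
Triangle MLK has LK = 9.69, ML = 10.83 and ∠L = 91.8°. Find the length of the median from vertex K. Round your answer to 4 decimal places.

m_K ≈ 11.2479

By the law of cosines, KM² = ML² + LK² − 2·ML·LK·cos L = 217.78, so KM ≈ 14.757.
Median from K: ½√(2·LK² + 2·KM² − ML²) ≈ 11.248.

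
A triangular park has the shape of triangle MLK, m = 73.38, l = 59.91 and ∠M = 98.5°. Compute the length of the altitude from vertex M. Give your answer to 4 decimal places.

h_M ≈ 27.8031

Law of sines: sin L = l·sin M/m ≈ 0.80747.
Since m ≥ l, only the acute value applies: ∠L ≈ 53.85°.
Then ∠K = 180° − ∠M − ∠L ≈ 27.65°.
Law of sines gives k = m·sin K/sin M ≈ 34.433.
Area = ½·m·l·sin K ≈ 1020.1.
The altitude from M has length 2·area/m ≈ 27.803.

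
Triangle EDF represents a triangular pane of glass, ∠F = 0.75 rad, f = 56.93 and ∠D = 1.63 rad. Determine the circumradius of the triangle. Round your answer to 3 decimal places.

The third angle is ∠E = π − ∠D − ∠F = 0.762 rad.
Law of sines: e = f·sin E/sin F ≈ 57.635.
Law of sines: d = f·sin D/sin F ≈ 83.373.
Circumradius = f/(2 sin F) ≈ 41.76.

41.760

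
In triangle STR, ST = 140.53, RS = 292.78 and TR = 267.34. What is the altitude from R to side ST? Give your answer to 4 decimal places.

h_R ≈ 266.6230

Semiperimeter s = (267.34 + 292.78 + 140.53)/2 = 350.32.
Heron's formula: area = √(350.32·82.985·57.545·209.79) ≈ 18734.
The altitude from R has length 2·area/ST ≈ 266.62.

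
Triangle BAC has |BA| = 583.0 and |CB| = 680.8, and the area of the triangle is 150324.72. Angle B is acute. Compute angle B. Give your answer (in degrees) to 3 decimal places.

49.243

From area = ½·|CB|·|BA|·sin B, we get sin B = 2·area/(|CB|·|BA|) ≈ 0.75748.
Taking the acute solution, ∠B ≈ 49.24°.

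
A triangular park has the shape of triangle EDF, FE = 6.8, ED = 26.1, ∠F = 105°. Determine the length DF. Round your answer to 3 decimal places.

Law of sines: sin D = FE·sin F/ED ≈ 0.25166.
Since ED ≥ FE, only the acute value applies: ∠D ≈ 14.58°.
Then ∠E = 180° − ∠F − ∠D ≈ 60.42°.
Law of sines gives DF = ED·sin E/sin F ≈ 23.5.

23.500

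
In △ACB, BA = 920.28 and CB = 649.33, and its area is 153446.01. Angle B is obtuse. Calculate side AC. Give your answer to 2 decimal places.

1514.60

From area = ½·CB·BA·sin B, we get sin B = 2·area/(CB·BA) ≈ 0.51357.
Taking the obtuse solution, ∠B ≈ 149.10°.
Law of cosines then gives AC ≈ 1514.6.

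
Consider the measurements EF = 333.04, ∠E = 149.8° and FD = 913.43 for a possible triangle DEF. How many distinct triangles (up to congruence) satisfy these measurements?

1

EF·sin E = 333.04·sin(149.8°) ≈ 167.5.
Since ∠E is not acute, a triangle exists only if FD > EF; here FD > EF, so there is exactly one triangle.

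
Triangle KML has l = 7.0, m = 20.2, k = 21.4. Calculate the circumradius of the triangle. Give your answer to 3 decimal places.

10.700

By the law of cosines, cos K = (m² + l² − k²) / (2·m·l) ≈ -0.00325, so ∠K ≈ 90.19°.
Circumradius = k/(2 sin K) ≈ 10.7.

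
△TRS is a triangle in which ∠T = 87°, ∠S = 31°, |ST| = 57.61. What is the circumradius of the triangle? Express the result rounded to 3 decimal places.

The third angle is ∠R = 180° − ∠S − ∠T = 62.00°.
Law of sines: |RS| = |ST|·sin T/sin R ≈ 65.158.
Law of sines: |TR| = |ST|·sin S/sin R ≈ 33.605.
Circumradius = |ST|/(2 sin R) ≈ 32.624.

32.624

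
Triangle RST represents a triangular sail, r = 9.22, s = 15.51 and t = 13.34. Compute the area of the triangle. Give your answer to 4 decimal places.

Semiperimeter p = (9.22 + 15.51 + 13.34)/2 = 19.035.
Heron's formula: area = √(19.035·9.815·3.525·5.695) ≈ 61.242.

area ≈ 61.2418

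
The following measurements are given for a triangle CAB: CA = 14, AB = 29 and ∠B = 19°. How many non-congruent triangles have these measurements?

AB·sin B = 29·sin(19°) ≈ 9.441.
Since AB sin B < CA < AB (9.441 < 14 < 29), two triangles exist.

2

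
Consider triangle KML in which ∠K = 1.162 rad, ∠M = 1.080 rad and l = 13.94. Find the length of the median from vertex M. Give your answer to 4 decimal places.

12.9981

The third angle is ∠L = π − ∠K − ∠M = 0.900 rad.
Law of sines: k = l·sin K/sin L ≈ 16.335.
Law of sines: m = l·sin M/sin L ≈ 15.7.
Median from M: ½√(2·l² + 2·k² − m²) ≈ 12.998.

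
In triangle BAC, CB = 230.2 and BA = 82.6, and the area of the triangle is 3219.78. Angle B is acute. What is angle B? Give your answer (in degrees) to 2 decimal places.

19.80

From area = ½·CB·BA·sin B, we get sin B = 2·area/(CB·BA) ≈ 0.33867.
Taking the acute solution, ∠B ≈ 19.80°.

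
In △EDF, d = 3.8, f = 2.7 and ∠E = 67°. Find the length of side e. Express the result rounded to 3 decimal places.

By the law of cosines, e² = d² + f² − 2·d·f·cos E = 13.712, so e ≈ 3.703.

3.703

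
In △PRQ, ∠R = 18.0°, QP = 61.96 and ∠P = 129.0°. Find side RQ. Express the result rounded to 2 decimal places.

The third angle is ∠Q = 180° − ∠P − ∠R = 33.00°.
Law of sines: RQ = QP·sin P/sin R ≈ 155.82.

155.82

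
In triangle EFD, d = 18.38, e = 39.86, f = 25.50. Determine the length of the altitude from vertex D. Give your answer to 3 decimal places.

19.575

Semiperimeter s = (39.86 + 25.5 + 18.38)/2 = 41.87.
Heron's formula: area = √(41.87·2.01·16.37·23.49) ≈ 179.89.
The altitude from D has length 2·area/d ≈ 19.575.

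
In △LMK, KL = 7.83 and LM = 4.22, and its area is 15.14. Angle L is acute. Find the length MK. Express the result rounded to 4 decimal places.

From area = ½·KL·LM·sin L, we get sin L = 2·area/(KL·LM) ≈ 0.91639.
Taking the acute solution, ∠L ≈ 66.40°.
Law of cosines then gives MK ≈ 7.257.

7.2570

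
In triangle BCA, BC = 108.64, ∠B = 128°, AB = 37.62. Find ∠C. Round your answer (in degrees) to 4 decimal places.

12.6761

By the law of cosines, CA² = AB² + BC² − 2·AB·BC·cos B = 18250, so CA ≈ 135.09.
Law of cosines again: cos C = (BC² + CA² − AB²)/(2·BC·CA) ≈ 0.97563, so ∠C ≈ 12.68°.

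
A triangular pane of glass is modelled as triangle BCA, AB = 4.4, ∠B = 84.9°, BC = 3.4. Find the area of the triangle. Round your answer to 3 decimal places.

7.450

Area = ½·AB·BC·sin B ≈ 7.4504.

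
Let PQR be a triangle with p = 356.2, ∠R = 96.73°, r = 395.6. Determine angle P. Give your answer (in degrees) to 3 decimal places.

63.406

Law of sines: sin P = p·sin R/r ≈ 0.89420.
Since r ≥ p, only the acute value applies: ∠P ≈ 63.41°.
Then ∠Q = 180° − ∠R − ∠P ≈ 19.86°.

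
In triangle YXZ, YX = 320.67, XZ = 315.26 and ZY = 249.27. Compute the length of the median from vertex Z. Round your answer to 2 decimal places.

Median from Z: ½√(2·XZ² + 2·ZY² − YX²) ≈ 234.64.

m_Z ≈ 234.64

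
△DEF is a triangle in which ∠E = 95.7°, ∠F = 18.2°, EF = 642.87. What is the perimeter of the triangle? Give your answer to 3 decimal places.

The third angle is ∠D = 180° − ∠E − ∠F = 66.10°.
Law of sines: FD = EF·sin E/sin D ≈ 699.69.
Law of sines: DE = EF·sin F/sin D ≈ 219.62.
Semiperimeter s = (642.87+699.69+219.62)/2 = 781.09.
Perimeter = 642.87 + 699.69 + 219.62 = 1562.2.

perimeter ≈ 1562.179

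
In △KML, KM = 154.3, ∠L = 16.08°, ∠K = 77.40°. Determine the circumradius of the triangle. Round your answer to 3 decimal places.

The third angle is ∠M = 180° − ∠L − ∠K = 86.52°.
Law of sines: ML = KM·sin K/sin L ≈ 543.67.
Law of sines: LK = KM·sin M/sin L ≈ 556.05.
Circumradius = KM/(2 sin L) ≈ 278.54.

278.541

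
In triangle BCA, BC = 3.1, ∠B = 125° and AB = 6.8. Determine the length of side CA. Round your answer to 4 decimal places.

By the law of cosines, CA² = AB² + BC² − 2·AB·BC·cos B = 80.032, so CA ≈ 8.9461.

8.9461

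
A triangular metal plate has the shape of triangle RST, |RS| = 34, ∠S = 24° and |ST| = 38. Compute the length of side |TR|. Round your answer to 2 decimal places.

15.47

By the law of cosines, |TR|² = |RS|² + |ST|² − 2·|RS|·|ST|·cos S = 239.4, so |TR| ≈ 15.473.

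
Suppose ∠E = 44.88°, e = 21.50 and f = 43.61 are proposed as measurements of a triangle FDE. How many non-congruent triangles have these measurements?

f·sin E = 43.61·sin(44.88°) ≈ 30.77.
Since e = 21.50 < 30.77 = f sin E, no triangle exists.

0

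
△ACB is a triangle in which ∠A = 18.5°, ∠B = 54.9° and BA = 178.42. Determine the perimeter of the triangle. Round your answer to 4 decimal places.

389.8183

The third angle is ∠C = 180° − ∠B − ∠A = 106.60°.
Law of sines: CB = BA·sin A/sin C ≈ 59.076.
Law of sines: AC = BA·sin B/sin C ≈ 152.32.
Semiperimeter s = (59.076+178.42+152.32)/2 = 194.91.
Perimeter = 59.076 + 178.42 + 152.32 = 389.82.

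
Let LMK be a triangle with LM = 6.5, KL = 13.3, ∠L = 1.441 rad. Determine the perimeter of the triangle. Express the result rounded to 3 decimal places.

perimeter ≈ 33.827

By the law of cosines, MK² = KL² + LM² − 2·KL·LM·cos L = 196.76, so MK ≈ 14.027.
Semiperimeter s = (14.027+13.3+6.5)/2 = 16.914.
Perimeter = 14.027 + 13.3 + 6.5 = 33.827.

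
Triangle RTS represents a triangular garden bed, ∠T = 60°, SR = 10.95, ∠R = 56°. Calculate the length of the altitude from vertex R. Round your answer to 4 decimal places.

h_R ≈ 9.8418

The third angle is ∠S = 180° − ∠R − ∠T = 64.00°.
Law of sines: TS = SR·sin R/sin T ≈ 10.482.
Law of sines: RT = SR·sin S/sin T ≈ 11.364.
Area = ½·SR·TS·sin S ≈ 51.582.
The altitude from R has length 2·area/TS ≈ 9.8418.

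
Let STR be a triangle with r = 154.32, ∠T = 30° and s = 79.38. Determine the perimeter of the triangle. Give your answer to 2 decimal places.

perimeter ≈ 328.03

By the law of cosines, t² = r² + s² − 2·r·s·cos T = 8898.4, so t ≈ 94.331.
Semiperimeter p = (79.38+94.331+154.32)/2 = 164.02.
Perimeter = 79.38 + 94.331 + 154.32 = 328.03.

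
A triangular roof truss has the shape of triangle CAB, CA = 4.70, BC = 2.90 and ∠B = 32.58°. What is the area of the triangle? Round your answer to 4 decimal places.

5.3692

Law of sines: sin A = BC·sin B/CA ≈ 0.33225.
Since CA ≥ BC, only the acute value applies: ∠A ≈ 19.41°.
Then ∠C = 180° − ∠B − ∠A ≈ 128.01°.
Law of sines gives AB = CA·sin C/sin B ≈ 6.8767.
Area = ½·CA·BC·sin C ≈ 5.3692.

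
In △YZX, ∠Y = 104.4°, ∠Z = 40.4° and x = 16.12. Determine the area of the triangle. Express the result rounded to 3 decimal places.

141.496

The third angle is ∠X = 180° − ∠Y − ∠Z = 35.20°.
Law of sines: y = x·sin Y/sin X ≈ 27.087.
Law of sines: z = x·sin Z/sin X ≈ 18.125.
Area = ½·x·y·sin Z ≈ 141.5.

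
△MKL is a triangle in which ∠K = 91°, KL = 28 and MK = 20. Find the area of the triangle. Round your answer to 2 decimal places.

279.96

Area = ½·MK·KL·sin K ≈ 279.96.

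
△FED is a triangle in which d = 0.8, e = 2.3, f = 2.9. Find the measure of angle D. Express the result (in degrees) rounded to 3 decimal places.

By the law of cosines, cos D = (f² + e² − d²) / (2·f·e) ≈ 0.97901, so ∠D ≈ 11.76°.

∠D ≈ 11.760°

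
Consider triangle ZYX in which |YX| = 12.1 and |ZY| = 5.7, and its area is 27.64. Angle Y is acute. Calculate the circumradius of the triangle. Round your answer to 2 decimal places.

R ≈ 6.13

From area = ½·|ZY|·|YX|·sin Y, we get sin Y = 2·area/(|ZY|·|YX|) ≈ 0.80151.
Taking the acute solution, ∠Y ≈ 0.930 rad.
Law of cosines then gives |XZ| ≈ 9.8191.
Circumradius = |XZ|/(2 sin Y) ≈ 6.1254.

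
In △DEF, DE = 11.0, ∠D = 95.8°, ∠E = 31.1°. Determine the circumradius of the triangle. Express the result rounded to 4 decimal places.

R ≈ 6.8777

The third angle is ∠F = 180° − ∠D − ∠E = 53.10°.
Law of sines: EF = DE·sin D/sin F ≈ 13.685.
Law of sines: FD = DE·sin E/sin F ≈ 7.1051.
Circumradius = DE/(2 sin F) ≈ 6.8777.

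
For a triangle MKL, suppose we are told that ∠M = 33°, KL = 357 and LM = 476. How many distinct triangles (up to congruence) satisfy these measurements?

LM·sin M = 476·sin(33°) ≈ 259.2.
Since LM sin M < KL < LM (259.2 < 357 < 476), two triangles exist.

2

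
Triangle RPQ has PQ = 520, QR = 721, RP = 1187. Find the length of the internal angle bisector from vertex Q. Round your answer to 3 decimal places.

t_Q ≈ 178.656

By the law of cosines, cos Q = (PQ² + QR² − RP²) / (2·PQ·QR) ≈ -0.82515, so ∠Q ≈ 145.60°.
The bisector from Q has length 2·PQ·QR·cos(∠Q/2)/(PQ+QR) ≈ 178.66.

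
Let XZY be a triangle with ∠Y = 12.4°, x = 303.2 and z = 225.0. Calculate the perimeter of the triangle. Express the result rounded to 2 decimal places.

By the law of cosines, y² = x² + z² − 2·x·z·cos Y = 9298.1, so y ≈ 96.427.
Semiperimeter s = (303.2+225+96.427)/2 = 312.31.
Perimeter = 303.2 + 225 + 96.427 = 624.63.

624.63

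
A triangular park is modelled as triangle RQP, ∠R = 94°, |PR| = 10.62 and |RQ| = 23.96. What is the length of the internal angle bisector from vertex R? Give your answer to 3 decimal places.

By the law of cosines, |QP|² = |PR|² + |RQ|² − 2·|PR|·|RQ|·cos R = 722.37, so |QP| ≈ 26.877.
The bisector from R has length 2·|PR|·|RQ|·cos(∠R/2)/(|PR|+|RQ|) ≈ 10.037.

10.037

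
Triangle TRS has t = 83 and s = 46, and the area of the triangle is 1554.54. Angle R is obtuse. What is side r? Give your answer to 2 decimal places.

115.92

From area = ½·s·t·sin R, we get sin R = 2·area/(s·t) ≈ 0.81432.
Taking the obtuse solution, ∠R ≈ 125.48°.
Law of cosines then gives r ≈ 115.92.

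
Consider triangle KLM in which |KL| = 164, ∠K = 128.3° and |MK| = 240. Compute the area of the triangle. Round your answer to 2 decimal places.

Area = ½·|MK|·|KL|·sin K ≈ 15444.

area ≈ 15444.40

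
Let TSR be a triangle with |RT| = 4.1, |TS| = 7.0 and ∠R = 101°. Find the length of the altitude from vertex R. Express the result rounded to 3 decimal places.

2.843

Law of sines: sin S = |RT|·sin R/|TS| ≈ 0.57495.
Since |TS| ≥ |RT|, only the acute value applies: ∠S ≈ 35.10°.
Then ∠T = 180° − ∠R − ∠S ≈ 43.90°.
Law of sines gives |SR| = |TS|·sin T/sin R ≈ 4.945.
Area = ½·|TS|·|RT|·sin T ≈ 9.951.
The altitude from R has length 2·area/|TS| ≈ 2.8431.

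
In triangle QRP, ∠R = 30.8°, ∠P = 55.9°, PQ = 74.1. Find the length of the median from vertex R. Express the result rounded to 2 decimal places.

The third angle is ∠Q = 180° − ∠R − ∠P = 93.30°.
Law of sines: RP = PQ·sin Q/sin R ≈ 144.47.
Law of sines: QR = PQ·sin P/sin R ≈ 119.83.
Median from R: ½√(2·QR² + 2·RP² − PQ²) ≈ 127.45.

127.45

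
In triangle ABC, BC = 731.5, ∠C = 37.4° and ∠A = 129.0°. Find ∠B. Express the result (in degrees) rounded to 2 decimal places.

The third angle is ∠B = 180° − ∠C − ∠A = 13.60°.

13.60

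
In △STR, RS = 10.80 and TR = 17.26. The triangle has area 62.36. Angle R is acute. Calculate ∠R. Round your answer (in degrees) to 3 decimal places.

∠R ≈ 41.995°

From area = ½·TR·RS·sin R, we get sin R = 2·area/(TR·RS) ≈ 0.66907.
Taking the acute solution, ∠R ≈ 42.00°.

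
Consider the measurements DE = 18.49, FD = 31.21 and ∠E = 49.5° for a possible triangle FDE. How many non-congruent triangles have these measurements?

1

DE·sin E = 18.49·sin(49.5°) ≈ 14.06.
Since FD ≥ DE, exactly one triangle exists.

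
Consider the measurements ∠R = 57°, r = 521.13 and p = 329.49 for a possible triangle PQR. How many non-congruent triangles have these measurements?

p·sin R = 329.49·sin(57°) ≈ 276.3.
Since r ≥ p, exactly one triangle exists.

1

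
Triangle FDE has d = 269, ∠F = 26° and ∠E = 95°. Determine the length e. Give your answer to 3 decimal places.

The third angle is ∠D = 180° − ∠E − ∠F = 59.00°.
Law of sines: e = d·sin E/sin D ≈ 312.63.

312.630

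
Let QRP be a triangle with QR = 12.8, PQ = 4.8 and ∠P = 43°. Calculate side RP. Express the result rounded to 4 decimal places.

15.8848

Law of sines: sin R = PQ·sin P/QR ≈ 0.25575.
Since QR ≥ PQ, only the acute value applies: ∠R ≈ 14.82°.
Then ∠Q = 180° − ∠P − ∠R ≈ 122.18°.
Law of sines gives RP = QR·sin Q/sin P ≈ 15.885.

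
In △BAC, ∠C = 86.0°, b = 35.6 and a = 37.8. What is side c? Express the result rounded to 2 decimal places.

By the law of cosines, c² = b² + a² − 2·b·a·cos C = 2508.5, so c ≈ 50.085.

50.08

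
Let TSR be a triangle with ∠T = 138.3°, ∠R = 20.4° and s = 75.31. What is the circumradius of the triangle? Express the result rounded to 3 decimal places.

The third angle is ∠S = 180° − ∠R − ∠T = 21.30°.
Law of sines: t = s·sin T/sin S ≈ 137.92.
Law of sines: r = s·sin R/sin S ≈ 72.267.
Circumradius = s/(2 sin S) ≈ 103.66.

103.661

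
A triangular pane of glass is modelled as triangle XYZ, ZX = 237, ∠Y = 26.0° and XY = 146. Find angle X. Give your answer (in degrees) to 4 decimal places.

Law of sines: sin Z = XY·sin Y/ZX ≈ 0.27005.
Since ZX ≥ XY, only the acute value applies: ∠Z ≈ 15.67°.
Then ∠X = 180° − ∠Y − ∠Z ≈ 138.33°.

∠X ≈ 138.3327°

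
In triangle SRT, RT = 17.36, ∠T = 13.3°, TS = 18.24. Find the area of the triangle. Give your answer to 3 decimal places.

36.422

Area = ½·RT·TS·sin T ≈ 36.422.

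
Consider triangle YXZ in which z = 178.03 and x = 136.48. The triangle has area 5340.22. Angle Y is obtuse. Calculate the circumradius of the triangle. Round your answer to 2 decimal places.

From area = ½·x·z·sin Y, we get sin Y = 2·area/(x·z) ≈ 0.43957.
Taking the obtuse solution, ∠Y ≈ 153.92°.
Law of cosines then gives y ≈ 306.55.
Circumradius = y/(2 sin Y) ≈ 348.69.

348.69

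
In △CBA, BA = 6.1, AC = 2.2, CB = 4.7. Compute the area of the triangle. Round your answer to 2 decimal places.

4.49

Semiperimeter s = (6.1 + 2.2 + 4.7)/2 = 6.5.
Heron's formula: area = √(6.5·0.4·4.3·1.8) ≈ 4.486.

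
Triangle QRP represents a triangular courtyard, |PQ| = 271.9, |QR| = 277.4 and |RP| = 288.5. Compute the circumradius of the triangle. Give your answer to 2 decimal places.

161.39

By the law of cosines, cos Q = (|PQ|² + |QR|² − |RP|²) / (2·|PQ|·|QR|) ≈ 0.44845, so ∠Q ≈ 63.36°.
Circumradius = |RP|/(2 sin Q) ≈ 161.39.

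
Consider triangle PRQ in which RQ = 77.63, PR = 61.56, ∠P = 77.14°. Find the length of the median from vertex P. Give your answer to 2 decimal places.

m_P ≈ 48.67

Law of sines: sin Q = PR·sin P/RQ ≈ 0.77310.
Since RQ ≥ PR, only the acute value applies: ∠Q ≈ 50.63°.
Then ∠R = 180° − ∠P − ∠Q ≈ 52.23°.
Law of sines gives QP = RQ·sin R/sin P ≈ 62.941.
Median from P: ½√(2·QP² + 2·PR² − RQ²) ≈ 48.672.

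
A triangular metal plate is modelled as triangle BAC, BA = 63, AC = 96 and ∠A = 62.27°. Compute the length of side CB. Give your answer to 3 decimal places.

86.929

By the law of cosines, CB² = BA² + AC² − 2·BA·AC·cos A = 7556.7, so CB ≈ 86.929.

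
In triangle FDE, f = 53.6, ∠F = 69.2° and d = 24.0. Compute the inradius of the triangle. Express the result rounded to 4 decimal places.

Law of sines: sin D = d·sin F/f ≈ 0.41858.
Since f ≥ d, only the acute value applies: ∠D ≈ 24.74°.
Then ∠E = 180° − ∠F − ∠D ≈ 86.06°.
Law of sines gives e = f·sin E/sin F ≈ 57.201.
Area = ½·f·d·sin E ≈ 641.68.
Semiperimeter s = (53.6+24+57.201)/2 = 67.401.
Inradius = area/s = 641.68/67.401 ≈ 9.5203.

9.5203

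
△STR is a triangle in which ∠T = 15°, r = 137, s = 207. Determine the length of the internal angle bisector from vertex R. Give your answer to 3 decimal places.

115.252

By the law of cosines, t² = r² + s² − 2·r·s·cos T = 6832.6, so t ≈ 82.66.
Law of cosines again: cos R = (s² + t² − r²)/(2·s·t) ≈ 0.90332, so ∠R ≈ 25.40°.
The bisector from R has length 2·s·t·cos(∠R/2)/(s+t) ≈ 115.25.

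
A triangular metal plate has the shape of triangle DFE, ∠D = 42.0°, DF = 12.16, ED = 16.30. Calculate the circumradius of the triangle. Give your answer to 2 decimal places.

By the law of cosines, FE² = ED² + DF² − 2·ED·DF·cos D = 118.96, so FE ≈ 10.907.
Area = ½·ED·DF·sin D ≈ 66.314.
Circumradius = FE/(2 sin D) ≈ 8.1501.

R ≈ 8.15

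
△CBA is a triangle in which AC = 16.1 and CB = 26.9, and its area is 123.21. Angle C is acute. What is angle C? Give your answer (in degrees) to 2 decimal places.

From area = ½·AC·CB·sin C, we get sin C = 2·area/(AC·CB) ≈ 0.56898.
Taking the acute solution, ∠C ≈ 34.68°.

34.68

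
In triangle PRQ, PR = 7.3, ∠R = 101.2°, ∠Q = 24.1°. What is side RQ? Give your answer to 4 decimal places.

The third angle is ∠P = 180° − ∠R − ∠Q = 54.70°.
Law of sines: RQ = PR·sin P/sin Q ≈ 14.591.

14.5906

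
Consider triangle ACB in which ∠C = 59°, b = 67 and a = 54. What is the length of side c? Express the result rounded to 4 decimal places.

By the law of cosines, c² = b² + a² − 2·b·a·cos C = 3678.2, so c ≈ 60.648.

60.6480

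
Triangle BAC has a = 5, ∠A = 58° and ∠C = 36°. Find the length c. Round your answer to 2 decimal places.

The third angle is ∠B = 180° − ∠A − ∠C = 86.00°.
Law of sines: c = a·sin C/sin A ≈ 3.4655.

3.47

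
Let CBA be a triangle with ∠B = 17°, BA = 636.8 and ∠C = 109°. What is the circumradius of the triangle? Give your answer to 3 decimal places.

R ≈ 336.746

The third angle is ∠A = 180° − ∠C − ∠B = 54.00°.
Law of sines: AC = BA·sin B/sin C ≈ 196.91.
Law of sines: CB = BA·sin A/sin C ≈ 544.87.
Circumradius = BA/(2 sin C) ≈ 336.75.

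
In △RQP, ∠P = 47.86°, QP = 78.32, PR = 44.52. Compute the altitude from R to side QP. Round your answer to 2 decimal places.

By the law of cosines, RQ² = QP² + PR² − 2·QP·PR·cos P = 3437.1, so RQ ≈ 58.627.
Area = ½·QP·PR·sin P ≈ 1292.7.
The altitude from R has length 2·area/QP ≈ 33.012.

33.01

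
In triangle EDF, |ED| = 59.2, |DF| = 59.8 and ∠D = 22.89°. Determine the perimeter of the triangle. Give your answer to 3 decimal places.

perimeter ≈ 142.620

By the law of cosines, |FE|² = |ED|² + |DF|² − 2·|ED|·|DF|·cos D = 557.91, so |FE| ≈ 23.62.
Semiperimeter s = (59.8+23.62+59.2)/2 = 71.31.
Perimeter = 59.8 + 23.62 + 59.2 = 142.62.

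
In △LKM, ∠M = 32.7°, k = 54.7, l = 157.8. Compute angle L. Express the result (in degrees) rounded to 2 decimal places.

By the law of cosines, m² = l² + k² − 2·l·k·cos M = 13366, so m ≈ 115.61.
Law of cosines again: cos L = (k² + m² − l²)/(2·k·m) ≈ -0.67546, so ∠L ≈ 132.49°.

132.49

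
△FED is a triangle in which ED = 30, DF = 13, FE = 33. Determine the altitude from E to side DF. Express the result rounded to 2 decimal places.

Semiperimeter s = (30 + 13 + 33)/2 = 38.
Heron's formula: area = √(38·8·25·5) ≈ 194.94.
The altitude from E has length 2·area/DF ≈ 29.99.

29.99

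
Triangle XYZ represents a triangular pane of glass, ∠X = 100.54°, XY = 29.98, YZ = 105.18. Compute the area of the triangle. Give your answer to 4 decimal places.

Law of sines: sin Z = XY·sin X/YZ ≈ 0.28023.
Since YZ ≥ XY, only the acute value applies: ∠Z ≈ 16.27°.
Then ∠Y = 180° − ∠X − ∠Z ≈ 63.19°.
Law of sines gives ZX = YZ·sin Y/sin X ≈ 95.482.
Area = ½·YZ·XY·sin Y ≈ 1407.1.

1407.1240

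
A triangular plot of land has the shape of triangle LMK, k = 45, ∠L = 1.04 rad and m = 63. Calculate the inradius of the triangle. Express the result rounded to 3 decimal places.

r ≈ 14.918

By the law of cosines, l² = m² + k² − 2·m·k·cos L = 3123.7, so l ≈ 55.89.
Area = ½·m·k·sin L ≈ 1222.5.
Semiperimeter s = (55.89+63+45)/2 = 81.945.
Inradius = area/s = 1222.5/81.945 ≈ 14.918.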